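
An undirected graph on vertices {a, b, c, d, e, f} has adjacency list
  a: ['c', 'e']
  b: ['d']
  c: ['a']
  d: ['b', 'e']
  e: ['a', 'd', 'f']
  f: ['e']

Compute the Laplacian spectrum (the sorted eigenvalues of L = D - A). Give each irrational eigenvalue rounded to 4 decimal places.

With the vertex order [a, b, c, d, e, f], the degrees are [2, 1, 1, 2, 3, 1], giving D = diag(2, 1, 1, 2, 3, 1) and L = D - A. Since every row of L sums to 0, the all-ones vector is in the kernel and 0 is an eigenvalue. The single zero eigenvalue shows the graph is connected. The largest eigenvalue, 4.3028, is at most the vertex count 6. By the matrix-tree theorem the graph has (1/6) * product of the nonzero eigenvalues = 1 spanning tree.

[0, 0.3820, 0.6972, 2, 2.6180, 4.3028]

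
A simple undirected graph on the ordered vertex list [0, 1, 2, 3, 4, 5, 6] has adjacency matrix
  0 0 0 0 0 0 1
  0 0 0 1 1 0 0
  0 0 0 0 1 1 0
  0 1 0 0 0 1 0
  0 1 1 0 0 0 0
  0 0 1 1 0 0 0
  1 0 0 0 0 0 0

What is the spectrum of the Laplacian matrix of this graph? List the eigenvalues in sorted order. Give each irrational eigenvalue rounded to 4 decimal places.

With the vertex order [0, 1, 2, 3, 4, 5, 6], the degrees are [1, 2, 2, 2, 2, 2, 1], giving D = diag(1, 2, 2, 2, 2, 2, 1) and L = D - A. The multiplicity of 0 as a Laplacian eigenvalue equals the number of connected components. The 2 zero eigenvalues correspond to the 2 connected components. The largest eigenvalue, 3.6180, is at most the vertex count 7.

[0, 0, 1.3820, 1.3820, 2, 3.6180, 3.6180]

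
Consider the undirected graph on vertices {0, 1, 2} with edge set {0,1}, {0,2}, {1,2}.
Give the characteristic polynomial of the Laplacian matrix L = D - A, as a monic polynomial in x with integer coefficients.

x^3 - 6x^2 + 9x

With the vertex order [0, 1, 2], the degrees are [2, 2, 2], giving D = diag(2, 2, 2) and L = D - A. L has integer entries, so p(x) = det(xI - L) has integer coefficients. Expanding the determinant yields x^3 - 6x^2 + 9x. The constant term is 0 because L is singular (the all-ones vector lies in its kernel). The eigenvalues sum to 6, which equals trace(L) = 2|E|. The largest eigenvalue, 3, is at most the vertex count 3.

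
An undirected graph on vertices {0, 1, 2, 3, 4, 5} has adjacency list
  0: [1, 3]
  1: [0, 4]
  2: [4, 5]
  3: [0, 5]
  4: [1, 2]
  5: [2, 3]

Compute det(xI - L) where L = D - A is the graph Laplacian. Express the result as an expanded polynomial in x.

With the vertex order [0, 1, 2, 3, 4, 5], the degrees are [2, 2, 2, 2, 2, 2], giving D = diag(2, 2, 2, 2, 2, 2) and L = D - A. Computing det(xI - L) by cofactor expansion (or equivalently via sum-over-permutations) gives x^6 - 12x^5 + 54x^4 - 112x^3 + 105x^2 - 36x. The coefficient of x^5 equals -trace(L) = -12, matching the sum of degrees. There is one zero in the spectrum, matching the 1 component. By the matrix-tree theorem the graph has (1/6) * product of the nonzero eigenvalues = 6 spanning trees.

x^6 - 12x^5 + 54x^4 - 112x^3 + 105x^2 - 36x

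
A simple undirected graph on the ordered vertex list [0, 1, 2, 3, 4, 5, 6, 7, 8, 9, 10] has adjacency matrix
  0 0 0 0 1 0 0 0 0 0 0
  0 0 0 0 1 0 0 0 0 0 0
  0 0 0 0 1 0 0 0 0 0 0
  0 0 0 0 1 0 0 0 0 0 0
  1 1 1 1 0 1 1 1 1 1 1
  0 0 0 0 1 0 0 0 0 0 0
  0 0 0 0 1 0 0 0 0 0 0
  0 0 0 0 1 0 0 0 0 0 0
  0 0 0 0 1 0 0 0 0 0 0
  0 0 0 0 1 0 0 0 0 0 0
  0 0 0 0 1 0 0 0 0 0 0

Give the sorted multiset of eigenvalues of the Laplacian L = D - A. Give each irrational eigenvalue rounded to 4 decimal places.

Each diagonal entry of L is the vertex degree and each off-diagonal entry is -1 where an edge is present, 0 otherwise; in the order [0, 1, 2, 3, 4, 5, 6, 7, 8, 9, 10] the diagonal is [1, 1, 1, 1, 10, 1, 1, 1, 1, 1, 1]. The multiplicity of 0 as a Laplacian eigenvalue equals the number of connected components. The largest eigenvalue, 11, is at most the vertex count 11. By the matrix-tree theorem the graph has (1/11) * product of the nonzero eigenvalues = 1 spanning tree.

[0, 1, 1, 1, 1, 1, 1, 1, 1, 1, 11]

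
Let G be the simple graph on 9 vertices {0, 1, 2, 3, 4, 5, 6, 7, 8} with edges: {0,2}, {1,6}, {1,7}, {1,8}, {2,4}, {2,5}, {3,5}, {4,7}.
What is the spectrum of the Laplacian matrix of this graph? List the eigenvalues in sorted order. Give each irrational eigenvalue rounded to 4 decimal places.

With the vertex order [0, 1, 2, 3, 4, 5, 6, 7, 8], the degrees are [1, 3, 3, 1, 2, 2, 1, 2, 1], giving D = diag(1, 3, 3, 1, 2, 2, 1, 2, 1) and L = D - A. The multiplicity of 0 as a Laplacian eigenvalue equals the number of connected components.

[0, 0.1538, 0.5764, 1, 1, 2.1128, 2.6757, 4.0748, 4.4065]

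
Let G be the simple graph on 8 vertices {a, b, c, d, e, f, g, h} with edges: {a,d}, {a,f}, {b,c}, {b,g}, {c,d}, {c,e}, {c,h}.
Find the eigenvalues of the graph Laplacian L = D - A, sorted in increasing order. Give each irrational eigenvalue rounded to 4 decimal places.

[0, 0.2538, 0.5472, 1, 1.4689, 2.4066, 3.1504, 5.1732]

With the vertex order [a, b, c, d, e, f, g, h], the degrees are [2, 2, 4, 2, 1, 1, 1, 1], giving D = diag(2, 2, 4, 2, 1, 1, 1, 1) and L = D - A. Since every row of L sums to 0, the all-ones vector is in the kernel and 0 is an eigenvalue. The single zero eigenvalue shows the graph is connected. By the matrix-tree theorem the graph has (1/8) * product of the nonzero eigenvalues = 1 spanning tree.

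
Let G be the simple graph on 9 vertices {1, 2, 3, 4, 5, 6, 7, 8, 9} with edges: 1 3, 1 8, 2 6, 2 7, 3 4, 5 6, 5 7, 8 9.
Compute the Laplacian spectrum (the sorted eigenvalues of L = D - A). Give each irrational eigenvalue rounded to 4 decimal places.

With the vertex order [1, 2, 3, 4, 5, 6, 7, 8, 9], the degrees are [2, 2, 2, 1, 2, 2, 2, 2, 1], giving D = diag(2, 2, 2, 1, 2, 2, 2, 2, 1) and L = D - A. The multiplicity of 0 as a Laplacian eigenvalue equals the number of connected components. The 2 zero eigenvalues correspond to the 2 connected components. The eigenvalues sum to 16, which equals trace(L) = 2|E|.

[0, 0, 0.3820, 1.3820, 2, 2, 2.6180, 3.6180, 4]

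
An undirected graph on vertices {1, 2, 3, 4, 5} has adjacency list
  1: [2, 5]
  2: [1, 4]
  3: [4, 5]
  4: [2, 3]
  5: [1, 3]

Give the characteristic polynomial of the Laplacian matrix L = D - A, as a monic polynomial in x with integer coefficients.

x^5 - 10x^4 + 35x^3 - 50x^2 + 25x

Each diagonal entry of L is the vertex degree and each off-diagonal entry is -1 where an edge is present, 0 otherwise; in the order [1, 2, 3, 4, 5] the diagonal is [2, 2, 2, 2, 2]. Computing det(xI - L) by cofactor expansion (or equivalently via sum-over-permutations) gives x^5 - 10x^4 + 35x^3 - 50x^2 + 25x. The coefficient of x^4 equals -trace(L) = -10, matching the sum of degrees. The eigenvalues sum to 10, which equals trace(L) = 2|E|.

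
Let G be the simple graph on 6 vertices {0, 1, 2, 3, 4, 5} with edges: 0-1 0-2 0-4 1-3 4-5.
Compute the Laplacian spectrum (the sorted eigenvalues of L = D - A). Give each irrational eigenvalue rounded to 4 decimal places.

Reading degrees in the order [0, 1, 2, 3, 4, 5] gives [3, 2, 1, 1, 2, 1]; set D = diag(3, 2, 1, 1, 2, 1) and form L = D - A. Since every row of L sums to 0, the all-ones vector is in the kernel and 0 is an eigenvalue. The single zero eigenvalue shows the graph is connected. The eigenvalues sum to 10, which equals trace(L) = 2|E|.

[0, 0.3820, 0.6972, 2, 2.6180, 4.3028]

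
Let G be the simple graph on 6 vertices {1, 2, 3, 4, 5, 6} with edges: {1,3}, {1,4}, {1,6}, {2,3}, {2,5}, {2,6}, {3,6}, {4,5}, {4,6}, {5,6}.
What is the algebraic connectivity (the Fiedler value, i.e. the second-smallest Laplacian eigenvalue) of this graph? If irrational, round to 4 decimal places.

With the vertex order [1, 2, 3, 4, 5, 6], the degrees are [3, 3, 3, 3, 3, 5], giving D = diag(3, 3, 3, 3, 3, 5) and L = D - A. Computing the eigenvalues of L and sorting gives [0, 2.3820, 2.3820, 4.6180, 4.6180, 6]. The Fiedler value lambda_2 = 2.3820 is strictly positive, so the graph is connected. There is one zero in the spectrum, matching the 1 component. The largest eigenvalue, 6, is at most the vertex count 6.

2.3820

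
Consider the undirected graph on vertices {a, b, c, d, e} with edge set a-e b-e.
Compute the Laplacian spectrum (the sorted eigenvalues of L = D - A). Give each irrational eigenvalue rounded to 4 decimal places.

[0, 0, 0, 1, 3]

With the vertex order [a, b, c, d, e], the degrees are [1, 1, 0, 0, 2], giving D = diag(1, 1, 0, 0, 2) and L = D - A. Since every row of L sums to 0, the all-ones vector is in the kernel and 0 is an eigenvalue. The 3 zero eigenvalues correspond to the 3 connected components.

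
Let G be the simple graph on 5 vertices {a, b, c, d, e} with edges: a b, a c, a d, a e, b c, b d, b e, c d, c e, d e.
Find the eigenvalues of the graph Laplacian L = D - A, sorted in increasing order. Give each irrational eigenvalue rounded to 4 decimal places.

[0, 5, 5, 5, 5]

Reading degrees in the order [a, b, c, d, e] gives [4, 4, 4, 4, 4]; set D = diag(4, 4, 4, 4, 4) and form L = D - A. L is symmetric positive semidefinite, so every eigenvalue is real and nonnegative.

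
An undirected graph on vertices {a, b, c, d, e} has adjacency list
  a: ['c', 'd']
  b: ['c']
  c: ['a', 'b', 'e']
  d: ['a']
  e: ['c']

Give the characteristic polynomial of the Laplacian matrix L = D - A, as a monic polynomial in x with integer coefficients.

With the vertex order [a, b, c, d, e], the degrees are [2, 1, 3, 1, 1], giving D = diag(2, 1, 3, 1, 1) and L = D - A. Computing det(xI - L) by cofactor expansion (or equivalently via sum-over-permutations) gives x^5 - 8x^4 + 20x^3 - 18x^2 + 5x. The coefficient of x^4 equals -trace(L) = -8, matching the sum of degrees.

x^5 - 8x^4 + 20x^3 - 18x^2 + 5x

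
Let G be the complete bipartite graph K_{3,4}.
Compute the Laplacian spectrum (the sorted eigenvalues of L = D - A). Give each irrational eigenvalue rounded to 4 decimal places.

[0, 3, 3, 3, 4, 4, 7]

The graph has 7 vertices and degree multiset [4, 4, 4, 3, 3, 3, 3]; D is the diagonal matrix of degrees and L = D - A. Since every row of L sums to 0, the all-ones vector is in the kernel and 0 is an eigenvalue. By the matrix-tree theorem the graph has (1/7) * product of the nonzero eigenvalues = 432 spanning trees.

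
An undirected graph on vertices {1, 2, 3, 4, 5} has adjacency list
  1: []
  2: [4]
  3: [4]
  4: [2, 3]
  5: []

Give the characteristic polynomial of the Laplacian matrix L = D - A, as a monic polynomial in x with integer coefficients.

Each diagonal entry of L is the vertex degree and each off-diagonal entry is -1 where an edge is present, 0 otherwise; in the order [1, 2, 3, 4, 5] the diagonal is [0, 1, 1, 2, 0]. L has integer entries, so p(x) = det(xI - L) has integer coefficients. Expanding the determinant yields x^5 - 4x^4 + 3x^3. The constant term is 0 because L is singular (the all-ones vector lies in its kernel). The eigenvalues sum to 4, which equals trace(L) = 2|E|. There are 3 zeros in the spectrum, matching the 3 components.

x^5 - 4x^4 + 3x^3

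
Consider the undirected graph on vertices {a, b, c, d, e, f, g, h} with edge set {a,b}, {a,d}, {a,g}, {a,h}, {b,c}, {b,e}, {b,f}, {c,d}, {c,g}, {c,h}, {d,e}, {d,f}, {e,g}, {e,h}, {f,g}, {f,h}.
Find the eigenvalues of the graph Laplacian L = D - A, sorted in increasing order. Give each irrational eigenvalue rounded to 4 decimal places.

[0, 4, 4, 4, 4, 4, 4, 8]

Reading degrees in the order [a, b, c, d, e, f, g, h] gives [4, 4, 4, 4, 4, 4, 4, 4]; set D = diag(4, 4, 4, 4, 4, 4, 4, 4) and form L = D - A. L is symmetric positive semidefinite, so every eigenvalue is real and nonnegative. The single zero eigenvalue shows the graph is connected. The eigenvalues sum to 32, which equals trace(L) = 2|E|.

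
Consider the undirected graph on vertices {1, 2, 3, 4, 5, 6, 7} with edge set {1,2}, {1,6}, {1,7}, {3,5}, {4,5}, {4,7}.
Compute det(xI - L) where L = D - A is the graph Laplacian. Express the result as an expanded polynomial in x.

x^7 - 12x^6 + 54x^5 - 114x^4 + 116x^3 - 52x^2 + 7x

Reading degrees in the order [1, 2, 3, 4, 5, 6, 7] gives [3, 1, 1, 2, 2, 1, 2]; set D = diag(3, 1, 1, 2, 2, 1, 2) and form L = D - A. Computing det(xI - L) by cofactor expansion (or equivalently via sum-over-permutations) gives x^7 - 12x^6 + 54x^5 - 114x^4 + 116x^3 - 52x^2 + 7x. The coefficient of x^6 equals -trace(L) = -12, matching the sum of degrees. There is one zero in the spectrum, matching the 1 component. The eigenvalues sum to 12, which equals trace(L) = 2|E|.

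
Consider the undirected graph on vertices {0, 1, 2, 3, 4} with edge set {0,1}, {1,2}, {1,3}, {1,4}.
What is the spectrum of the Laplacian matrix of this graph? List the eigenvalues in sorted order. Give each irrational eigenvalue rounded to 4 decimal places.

[0, 1, 1, 1, 5]

With the vertex order [0, 1, 2, 3, 4], the degrees are [1, 4, 1, 1, 1], giving D = diag(1, 4, 1, 1, 1) and L = D - A. L is symmetric positive semidefinite, so every eigenvalue is real and nonnegative.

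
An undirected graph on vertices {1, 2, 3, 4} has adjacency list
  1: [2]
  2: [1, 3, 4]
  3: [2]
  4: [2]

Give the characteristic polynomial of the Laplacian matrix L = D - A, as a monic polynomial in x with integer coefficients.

Each diagonal entry of L is the vertex degree and each off-diagonal entry is -1 where an edge is present, 0 otherwise; in the order [1, 2, 3, 4] the diagonal is [1, 3, 1, 1]. The eigenvalues of L are [0, 1, 1, 4]; the characteristic polynomial is the product of (x - lambda_i), which multiplies out to x^4 - 6x^3 + 9x^2 - 4x. The coefficient of x^3 equals -trace(L) = -6, matching the sum of degrees. By the matrix-tree theorem the graph has (1/4) * product of the nonzero eigenvalues = 1 spanning tree.

x^4 - 6x^3 + 9x^2 - 4x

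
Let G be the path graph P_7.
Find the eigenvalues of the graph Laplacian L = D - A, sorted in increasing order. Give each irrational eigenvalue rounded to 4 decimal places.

The graph has 7 vertices and degree multiset [2, 2, 2, 2, 2, 1, 1]; D is the diagonal matrix of degrees and L = D - A. Diagonalising L (or applying a numerical eigensolver to the 7x7 matrix) gives the spectrum above. The eigenvalues sum to 12, which equals trace(L) = 2|E|.

[0, 0.1981, 0.7530, 1.5550, 2.4450, 3.2470, 3.8019]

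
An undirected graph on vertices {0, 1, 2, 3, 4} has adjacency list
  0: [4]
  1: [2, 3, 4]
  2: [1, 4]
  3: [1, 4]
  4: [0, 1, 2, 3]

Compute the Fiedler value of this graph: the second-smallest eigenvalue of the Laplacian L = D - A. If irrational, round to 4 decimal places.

With the vertex order [0, 1, 2, 3, 4], the degrees are [1, 3, 2, 2, 4], giving D = diag(1, 3, 2, 2, 4) and L = D - A. Computing the eigenvalues of L and sorting gives [0, 1, 2, 4, 5]. The Fiedler value lambda_2 = 1 is strictly positive, so the graph is connected. The largest eigenvalue, 5, is at most the vertex count 5. There is one zero in the spectrum, matching the 1 component.

1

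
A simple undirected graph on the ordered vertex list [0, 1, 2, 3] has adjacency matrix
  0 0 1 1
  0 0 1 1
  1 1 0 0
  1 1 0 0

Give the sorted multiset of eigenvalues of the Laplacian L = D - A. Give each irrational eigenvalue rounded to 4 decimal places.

With the vertex order [0, 1, 2, 3], the degrees are [2, 2, 2, 2], giving D = diag(2, 2, 2, 2) and L = D - A. The multiplicity of 0 as a Laplacian eigenvalue equals the number of connected components. The single zero eigenvalue shows the graph is connected. There is one zero in the spectrum, matching the 1 component. The eigenvalues sum to 8, which equals trace(L) = 2|E|.

[0, 2, 2, 4]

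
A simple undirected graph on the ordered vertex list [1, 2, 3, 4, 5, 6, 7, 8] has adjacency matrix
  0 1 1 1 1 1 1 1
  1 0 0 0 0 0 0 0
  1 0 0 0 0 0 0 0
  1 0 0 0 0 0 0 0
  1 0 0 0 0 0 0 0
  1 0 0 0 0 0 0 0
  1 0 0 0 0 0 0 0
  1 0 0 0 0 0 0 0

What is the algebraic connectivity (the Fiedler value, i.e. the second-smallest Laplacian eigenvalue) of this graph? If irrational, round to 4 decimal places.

1

Each diagonal entry of L is the vertex degree and each off-diagonal entry is -1 where an edge is present, 0 otherwise; in the order [1, 2, 3, 4, 5, 6, 7, 8] the diagonal is [7, 1, 1, 1, 1, 1, 1, 1]. The smallest Laplacian eigenvalue is always 0. The next one, lambda_2 = 1, measures how hard the graph is to disconnect: larger values mean better connectivity.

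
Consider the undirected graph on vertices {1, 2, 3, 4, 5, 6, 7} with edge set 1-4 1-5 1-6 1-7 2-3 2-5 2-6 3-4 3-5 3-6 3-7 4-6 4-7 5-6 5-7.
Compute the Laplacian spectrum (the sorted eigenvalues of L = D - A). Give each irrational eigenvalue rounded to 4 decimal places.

[0, 2.5858, 4.3820, 4.3820, 5.4142, 6.6180, 6.6180]

Each diagonal entry of L is the vertex degree and each off-diagonal entry is -1 where an edge is present, 0 otherwise; in the order [1, 2, 3, 4, 5, 6, 7] the diagonal is [4, 3, 5, 4, 5, 5, 4]. L is symmetric positive semidefinite, so every eigenvalue is real and nonnegative. The largest eigenvalue, 6.6180, is at most the vertex count 7.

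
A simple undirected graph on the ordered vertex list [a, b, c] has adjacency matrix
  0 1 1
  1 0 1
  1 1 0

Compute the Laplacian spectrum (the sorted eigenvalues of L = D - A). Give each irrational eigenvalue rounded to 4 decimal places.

[0, 3, 3]

Each diagonal entry of L is the vertex degree and each off-diagonal entry is -1 where an edge is present, 0 otherwise; in the order [a, b, c] the diagonal is [2, 2, 2]. The multiplicity of 0 as a Laplacian eigenvalue equals the number of connected components. The single zero eigenvalue shows the graph is connected.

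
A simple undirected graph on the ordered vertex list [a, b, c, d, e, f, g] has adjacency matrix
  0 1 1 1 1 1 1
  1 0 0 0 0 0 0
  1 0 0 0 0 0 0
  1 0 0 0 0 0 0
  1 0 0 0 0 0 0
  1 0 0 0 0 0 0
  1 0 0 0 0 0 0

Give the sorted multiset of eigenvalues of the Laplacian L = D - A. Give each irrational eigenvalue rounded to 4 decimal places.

[0, 1, 1, 1, 1, 1, 7]

Reading degrees in the order [a, b, c, d, e, f, g] gives [6, 1, 1, 1, 1, 1, 1]; set D = diag(6, 1, 1, 1, 1, 1, 1) and form L = D - A. Since every row of L sums to 0, the all-ones vector is in the kernel and 0 is an eigenvalue. The single zero eigenvalue shows the graph is connected. There is one zero in the spectrum, matching the 1 component.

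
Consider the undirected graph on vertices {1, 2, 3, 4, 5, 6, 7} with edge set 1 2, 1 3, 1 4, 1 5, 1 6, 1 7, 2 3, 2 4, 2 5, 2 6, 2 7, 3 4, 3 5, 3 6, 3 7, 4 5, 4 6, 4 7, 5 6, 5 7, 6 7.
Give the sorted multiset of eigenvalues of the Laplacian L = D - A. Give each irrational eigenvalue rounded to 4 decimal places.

[0, 7, 7, 7, 7, 7, 7]

With the vertex order [1, 2, 3, 4, 5, 6, 7], the degrees are [6, 6, 6, 6, 6, 6, 6], giving D = diag(6, 6, 6, 6, 6, 6, 6) and L = D - A. Since every row of L sums to 0, the all-ones vector is in the kernel and 0 is an eigenvalue. The largest eigenvalue, 7, is at most the vertex count 7.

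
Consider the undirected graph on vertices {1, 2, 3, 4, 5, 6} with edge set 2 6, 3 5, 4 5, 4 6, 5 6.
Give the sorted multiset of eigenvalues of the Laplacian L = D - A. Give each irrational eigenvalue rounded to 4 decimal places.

[0, 0, 0.6972, 1.3820, 3.6180, 4.3028]

Each diagonal entry of L is the vertex degree and each off-diagonal entry is -1 where an edge is present, 0 otherwise; in the order [1, 2, 3, 4, 5, 6] the diagonal is [0, 1, 1, 2, 3, 3]. L is symmetric positive semidefinite, so every eigenvalue is real and nonnegative. The 2 zero eigenvalues correspond to the 2 connected components. The largest eigenvalue, 4.3028, is at most the vertex count 6. There are 2 zeros in the spectrum, matching the 2 components.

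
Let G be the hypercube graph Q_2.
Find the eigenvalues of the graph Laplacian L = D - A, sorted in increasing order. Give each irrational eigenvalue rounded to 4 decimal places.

[0, 2, 2, 4]

The graph has 4 vertices and degree multiset [2, 2, 2, 2]; D is the diagonal matrix of degrees and L = D - A. Diagonalising L (or applying a numerical eigensolver to the 4x4 matrix) gives the spectrum above. By the matrix-tree theorem the graph has (1/4) * product of the nonzero eigenvalues = 4 spanning trees.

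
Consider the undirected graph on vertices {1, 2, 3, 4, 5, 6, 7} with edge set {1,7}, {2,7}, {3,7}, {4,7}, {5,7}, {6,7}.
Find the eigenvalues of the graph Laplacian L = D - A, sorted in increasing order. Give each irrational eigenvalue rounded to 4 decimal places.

[0, 1, 1, 1, 1, 1, 7]

Reading degrees in the order [1, 2, 3, 4, 5, 6, 7] gives [1, 1, 1, 1, 1, 1, 6]; set D = diag(1, 1, 1, 1, 1, 1, 6) and form L = D - A. L is symmetric positive semidefinite, so every eigenvalue is real and nonnegative.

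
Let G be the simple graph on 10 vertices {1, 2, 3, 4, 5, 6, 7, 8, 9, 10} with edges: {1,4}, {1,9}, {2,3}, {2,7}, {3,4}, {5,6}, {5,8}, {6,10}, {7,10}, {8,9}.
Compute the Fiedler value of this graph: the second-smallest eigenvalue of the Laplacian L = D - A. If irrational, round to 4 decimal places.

0.3820

With the vertex order [1, 2, 3, 4, 5, 6, 7, 8, 9, 10], the degrees are [2, 2, 2, 2, 2, 2, 2, 2, 2, 2], giving D = diag(2, 2, 2, 2, 2, 2, 2, 2, 2, 2) and L = D - A. The smallest Laplacian eigenvalue is always 0. The next one, lambda_2 = 0.3820, measures how hard the graph is to disconnect: larger values mean better connectivity.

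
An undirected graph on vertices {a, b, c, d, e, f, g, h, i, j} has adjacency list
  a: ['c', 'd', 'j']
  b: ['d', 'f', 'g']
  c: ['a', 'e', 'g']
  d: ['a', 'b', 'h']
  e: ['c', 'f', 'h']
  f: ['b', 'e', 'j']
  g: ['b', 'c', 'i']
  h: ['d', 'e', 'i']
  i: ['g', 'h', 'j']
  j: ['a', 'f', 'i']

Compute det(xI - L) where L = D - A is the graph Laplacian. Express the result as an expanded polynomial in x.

Each diagonal entry of L is the vertex degree and each off-diagonal entry is -1 where an edge is present, 0 otherwise; in the order [a, b, c, d, e, f, g, h, i, j] the diagonal is [3, 3, 3, 3, 3, 3, 3, 3, 3, 3]. Computing det(xI - L) by cofactor expansion (or equivalently via sum-over-permutations) gives x^10 - 30x^9 + 390x^8 - 2880x^7 + 13305x^6 - 39882x^5 + 77640x^4 - 94800x^3 + 66000x^2 - 20000x. Since p(0) = det(-L) = 0, x divides p(x). There is one zero in the spectrum, matching the 1 component.

x^10 - 30x^9 + 390x^8 - 2880x^7 + 13305x^6 - 39882x^5 + 77640x^4 - 94800x^3 + 66000x^2 - 20000x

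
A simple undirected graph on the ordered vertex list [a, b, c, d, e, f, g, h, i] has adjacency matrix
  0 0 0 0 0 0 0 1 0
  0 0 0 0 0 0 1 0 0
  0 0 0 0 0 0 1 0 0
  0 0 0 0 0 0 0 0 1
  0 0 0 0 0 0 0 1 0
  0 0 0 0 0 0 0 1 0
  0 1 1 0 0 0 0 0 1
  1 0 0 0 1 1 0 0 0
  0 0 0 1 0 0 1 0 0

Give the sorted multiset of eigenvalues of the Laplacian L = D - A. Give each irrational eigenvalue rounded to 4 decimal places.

With the vertex order [a, b, c, d, e, f, g, h, i], the degrees are [1, 1, 1, 1, 1, 1, 3, 3, 2], giving D = diag(1, 1, 1, 1, 1, 1, 3, 3, 2) and L = D - A. L is symmetric positive semidefinite, so every eigenvalue is real and nonnegative. The 2 zero eigenvalues correspond to the 2 connected components. There are 2 zeros in the spectrum, matching the 2 components.

[0, 0, 0.5188, 1, 1, 1, 2.3111, 4, 4.1701]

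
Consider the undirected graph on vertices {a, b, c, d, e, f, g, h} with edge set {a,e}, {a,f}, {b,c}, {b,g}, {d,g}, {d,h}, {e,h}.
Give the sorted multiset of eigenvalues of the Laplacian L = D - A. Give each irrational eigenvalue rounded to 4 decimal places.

[0, 0.1522, 0.5858, 1.2346, 2, 2.7654, 3.4142, 3.8478]

Reading degrees in the order [a, b, c, d, e, f, g, h] gives [2, 2, 1, 2, 2, 1, 2, 2]; set D = diag(2, 2, 1, 2, 2, 1, 2, 2) and form L = D - A. Since every row of L sums to 0, the all-ones vector is in the kernel and 0 is an eigenvalue. The single zero eigenvalue shows the graph is connected.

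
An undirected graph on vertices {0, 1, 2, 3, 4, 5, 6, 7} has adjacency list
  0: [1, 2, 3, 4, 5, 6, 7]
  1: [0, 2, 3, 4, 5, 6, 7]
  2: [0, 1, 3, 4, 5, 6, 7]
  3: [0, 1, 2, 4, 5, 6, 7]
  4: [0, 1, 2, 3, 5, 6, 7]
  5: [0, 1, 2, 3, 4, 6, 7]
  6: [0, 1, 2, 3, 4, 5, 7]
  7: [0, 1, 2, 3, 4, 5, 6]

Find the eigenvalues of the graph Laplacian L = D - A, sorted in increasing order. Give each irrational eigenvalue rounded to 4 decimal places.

Reading degrees in the order [0, 1, 2, 3, 4, 5, 6, 7] gives [7, 7, 7, 7, 7, 7, 7, 7]; set D = diag(7, 7, 7, 7, 7, 7, 7, 7) and form L = D - A. L is symmetric positive semidefinite, so every eigenvalue is real and nonnegative. The single zero eigenvalue shows the graph is connected.

[0, 8, 8, 8, 8, 8, 8, 8]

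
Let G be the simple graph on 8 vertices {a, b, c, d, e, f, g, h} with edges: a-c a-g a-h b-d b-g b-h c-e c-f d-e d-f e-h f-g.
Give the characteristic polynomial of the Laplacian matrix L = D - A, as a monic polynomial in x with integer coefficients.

Reading degrees in the order [a, b, c, d, e, f, g, h] gives [3, 3, 3, 3, 3, 3, 3, 3]; set D = diag(3, 3, 3, 3, 3, 3, 3, 3) and form L = D - A. Computing det(xI - L) by cofactor expansion (or equivalently via sum-over-permutations) gives x^8 - 24x^7 + 240x^6 - 1296x^5 + 4080x^4 - 7488x^3 + 7424x^2 - 3072x. The coefficient of x^7 equals -trace(L) = -24, matching the sum of degrees. By the matrix-tree theorem the graph has (1/8) * product of the nonzero eigenvalues = 384 spanning trees.

x^8 - 24x^7 + 240x^6 - 1296x^5 + 4080x^4 - 7488x^3 + 7424x^2 - 3072x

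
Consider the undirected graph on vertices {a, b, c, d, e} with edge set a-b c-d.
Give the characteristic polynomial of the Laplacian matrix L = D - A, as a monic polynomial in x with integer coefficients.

x^5 - 4x^4 + 4x^3

Each diagonal entry of L is the vertex degree and each off-diagonal entry is -1 where an edge is present, 0 otherwise; in the order [a, b, c, d, e] the diagonal is [1, 1, 1, 1, 0]. Computing det(xI - L) by cofactor expansion (or equivalently via sum-over-permutations) gives x^5 - 4x^4 + 4x^3. The constant term is 0 because L is singular (the all-ones vector lies in its kernel).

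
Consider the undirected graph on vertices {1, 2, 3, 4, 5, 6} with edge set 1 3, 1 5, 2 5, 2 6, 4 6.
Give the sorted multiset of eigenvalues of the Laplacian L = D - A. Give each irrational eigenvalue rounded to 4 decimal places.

With the vertex order [1, 2, 3, 4, 5, 6], the degrees are [2, 2, 1, 1, 2, 2], giving D = diag(2, 2, 1, 1, 2, 2) and L = D - A. Since every row of L sums to 0, the all-ones vector is in the kernel and 0 is an eigenvalue. There is one zero in the spectrum, matching the 1 component.

[0, 0.2679, 1, 2, 3, 3.7321]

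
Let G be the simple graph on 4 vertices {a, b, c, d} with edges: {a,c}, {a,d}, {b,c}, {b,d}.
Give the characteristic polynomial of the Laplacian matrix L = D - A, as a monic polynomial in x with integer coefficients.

x^4 - 8x^3 + 20x^2 - 16x

Reading degrees in the order [a, b, c, d] gives [2, 2, 2, 2]; set D = diag(2, 2, 2, 2) and form L = D - A. L has integer entries, so p(x) = det(xI - L) has integer coefficients. Expanding the determinant yields x^4 - 8x^3 + 20x^2 - 16x. The coefficient of x^3 equals -trace(L) = -8, matching the sum of degrees. The eigenvalues sum to 8, which equals trace(L) = 2|E|. By the matrix-tree theorem the graph has (1/4) * product of the nonzero eigenvalues = 4 spanning trees.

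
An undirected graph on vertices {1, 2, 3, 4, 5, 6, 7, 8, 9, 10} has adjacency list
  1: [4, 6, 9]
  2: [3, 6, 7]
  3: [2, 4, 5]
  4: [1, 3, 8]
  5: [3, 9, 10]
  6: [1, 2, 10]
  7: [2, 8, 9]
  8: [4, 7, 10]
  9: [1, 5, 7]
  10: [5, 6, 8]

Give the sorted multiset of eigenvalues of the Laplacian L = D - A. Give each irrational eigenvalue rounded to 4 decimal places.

[0, 2, 2, 2, 2, 2, 5, 5, 5, 5]

Reading degrees in the order [1, 2, 3, 4, 5, 6, 7, 8, 9, 10] gives [3, 3, 3, 3, 3, 3, 3, 3, 3, 3]; set D = diag(3, 3, 3, 3, 3, 3, 3, 3, 3, 3) and form L = D - A. Since every row of L sums to 0, the all-ones vector is in the kernel and 0 is an eigenvalue.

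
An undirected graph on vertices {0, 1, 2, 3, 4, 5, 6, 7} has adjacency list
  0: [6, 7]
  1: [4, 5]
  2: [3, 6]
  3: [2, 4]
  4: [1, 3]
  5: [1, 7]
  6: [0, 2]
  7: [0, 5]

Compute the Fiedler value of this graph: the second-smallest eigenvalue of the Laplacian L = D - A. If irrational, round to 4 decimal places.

Each diagonal entry of L is the vertex degree and each off-diagonal entry is -1 where an edge is present, 0 otherwise; in the order [0, 1, 2, 3, 4, 5, 6, 7] the diagonal is [2, 2, 2, 2, 2, 2, 2, 2]. The sorted Laplacian eigenvalues are [0, 0.5858, 0.5858, 2, 2, 3.4142, 3.4142, 4]; the algebraic connectivity is the second entry, 0.5858. The eigenvalues sum to 16, which equals trace(L) = 2|E|. There is one zero in the spectrum, matching the 1 component.

0.5858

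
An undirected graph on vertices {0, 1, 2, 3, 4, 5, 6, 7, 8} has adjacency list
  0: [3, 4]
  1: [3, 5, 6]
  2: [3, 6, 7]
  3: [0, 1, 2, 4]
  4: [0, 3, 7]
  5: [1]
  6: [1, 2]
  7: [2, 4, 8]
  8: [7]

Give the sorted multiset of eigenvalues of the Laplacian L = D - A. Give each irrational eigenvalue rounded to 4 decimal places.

Reading degrees in the order [0, 1, 2, 3, 4, 5, 6, 7, 8] gives [2, 3, 3, 4, 3, 1, 2, 3, 1]; set D = diag(2, 3, 3, 4, 3, 1, 2, 3, 1) and form L = D - A. L is symmetric positive semidefinite, so every eigenvalue is real and nonnegative. The single zero eigenvalue shows the graph is connected. The largest eigenvalue, 5.7539, is at most the vertex count 9.

[0, 0.4747, 0.8459, 1.2692, 2.4869, 3.3446, 3.4904, 4.3344, 5.7539]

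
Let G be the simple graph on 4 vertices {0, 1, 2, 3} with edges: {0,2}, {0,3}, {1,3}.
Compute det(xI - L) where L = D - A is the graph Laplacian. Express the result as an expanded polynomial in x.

With the vertex order [0, 1, 2, 3], the degrees are [2, 1, 1, 2], giving D = diag(2, 1, 1, 2) and L = D - A. L has integer entries, so p(x) = det(xI - L) has integer coefficients. Expanding the determinant yields x^4 - 6x^3 + 10x^2 - 4x. Since p(0) = det(-L) = 0, x divides p(x).

x^4 - 6x^3 + 10x^2 - 4x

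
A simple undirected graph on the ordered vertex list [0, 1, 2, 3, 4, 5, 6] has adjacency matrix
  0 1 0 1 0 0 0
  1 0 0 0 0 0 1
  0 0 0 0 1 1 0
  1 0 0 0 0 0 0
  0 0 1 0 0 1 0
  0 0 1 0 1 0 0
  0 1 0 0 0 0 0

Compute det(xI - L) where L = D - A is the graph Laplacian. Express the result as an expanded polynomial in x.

Reading degrees in the order [0, 1, 2, 3, 4, 5, 6] gives [2, 2, 2, 1, 2, 2, 1]; set D = diag(2, 2, 2, 1, 2, 2, 1) and form L = D - A. L has integer entries, so p(x) = det(xI - L) has integer coefficients. Expanding the determinant yields x^7 - 12x^6 + 55x^5 - 118x^4 + 114x^3 - 36x^2. Since p(0) = det(-L) = 0, x divides p(x). The eigenvalues sum to 12, which equals trace(L) = 2|E|. The largest eigenvalue, 3.4142, is at most the vertex count 7.

x^7 - 12x^6 + 55x^5 - 118x^4 + 114x^3 - 36x^2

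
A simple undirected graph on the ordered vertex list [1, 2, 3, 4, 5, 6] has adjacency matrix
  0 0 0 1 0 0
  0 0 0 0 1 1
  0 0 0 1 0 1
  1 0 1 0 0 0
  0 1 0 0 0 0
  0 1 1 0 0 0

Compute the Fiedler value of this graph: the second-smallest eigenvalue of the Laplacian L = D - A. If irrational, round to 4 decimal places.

0.2679

Each diagonal entry of L is the vertex degree and each off-diagonal entry is -1 where an edge is present, 0 otherwise; in the order [1, 2, 3, 4, 5, 6] the diagonal is [1, 2, 2, 2, 1, 2]. The sorted Laplacian eigenvalues are [0, 0.2679, 1, 2, 3, 3.7321]; the algebraic connectivity is the second entry, 0.2679. There is one zero in the spectrum, matching the 1 component.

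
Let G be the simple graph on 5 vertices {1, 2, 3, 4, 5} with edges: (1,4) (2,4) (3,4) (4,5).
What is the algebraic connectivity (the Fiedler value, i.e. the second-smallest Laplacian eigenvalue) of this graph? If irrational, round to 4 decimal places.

Reading degrees in the order [1, 2, 3, 4, 5] gives [1, 1, 1, 4, 1]; set D = diag(1, 1, 1, 4, 1) and form L = D - A. Computing the eigenvalues of L and sorting gives [0, 1, 1, 1, 5]. The Fiedler value lambda_2 = 1 is strictly positive, so the graph is connected.

1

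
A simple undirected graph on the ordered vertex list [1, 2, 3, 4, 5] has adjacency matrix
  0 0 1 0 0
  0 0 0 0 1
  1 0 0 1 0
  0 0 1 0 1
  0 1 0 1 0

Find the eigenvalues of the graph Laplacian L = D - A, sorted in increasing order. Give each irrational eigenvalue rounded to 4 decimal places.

[0, 0.3820, 1.3820, 2.6180, 3.6180]

Reading degrees in the order [1, 2, 3, 4, 5] gives [1, 1, 2, 2, 2]; set D = diag(1, 1, 2, 2, 2) and form L = D - A. Since every row of L sums to 0, the all-ones vector is in the kernel and 0 is an eigenvalue. The single zero eigenvalue shows the graph is connected. The largest eigenvalue, 3.6180, is at most the vertex count 5.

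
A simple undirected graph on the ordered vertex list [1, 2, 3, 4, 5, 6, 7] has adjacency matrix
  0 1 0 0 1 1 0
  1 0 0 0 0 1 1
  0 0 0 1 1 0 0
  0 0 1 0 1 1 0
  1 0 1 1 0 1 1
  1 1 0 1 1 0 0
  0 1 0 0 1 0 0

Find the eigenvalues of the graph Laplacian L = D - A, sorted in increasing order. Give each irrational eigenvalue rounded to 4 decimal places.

Each diagonal entry of L is the vertex degree and each off-diagonal entry is -1 where an edge is present, 0 otherwise; in the order [1, 2, 3, 4, 5, 6, 7] the diagonal is [3, 3, 2, 3, 5, 4, 2]. Diagonalising L (or applying a numerical eigensolver to the 7x7 matrix) gives the spectrum above. By the matrix-tree theorem the graph has (1/7) * product of the nonzero eigenvalues = 159 spanning trees. The eigenvalues sum to 22, which equals trace(L) = 2|E|.

[0, 1.2627, 2.1222, 3.3178, 3.8885, 5.1153, 6.2934]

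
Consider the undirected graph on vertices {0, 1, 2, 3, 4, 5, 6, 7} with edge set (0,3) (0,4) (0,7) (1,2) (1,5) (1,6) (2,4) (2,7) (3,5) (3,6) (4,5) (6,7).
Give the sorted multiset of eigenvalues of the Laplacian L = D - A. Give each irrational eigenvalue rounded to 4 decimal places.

[0, 2, 2, 2, 4, 4, 4, 6]

With the vertex order [0, 1, 2, 3, 4, 5, 6, 7], the degrees are [3, 3, 3, 3, 3, 3, 3, 3], giving D = diag(3, 3, 3, 3, 3, 3, 3, 3) and L = D - A. Since every row of L sums to 0, the all-ones vector is in the kernel and 0 is an eigenvalue. The largest eigenvalue, 6, is at most the vertex count 8.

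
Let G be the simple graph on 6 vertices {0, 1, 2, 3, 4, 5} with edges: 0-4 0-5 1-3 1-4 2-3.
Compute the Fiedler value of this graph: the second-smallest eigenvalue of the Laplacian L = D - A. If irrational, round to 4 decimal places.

Each diagonal entry of L is the vertex degree and each off-diagonal entry is -1 where an edge is present, 0 otherwise; in the order [0, 1, 2, 3, 4, 5] the diagonal is [2, 2, 1, 2, 2, 1]. Computing the eigenvalues of L and sorting gives [0, 0.2679, 1, 2, 3, 3.7321]. The Fiedler value lambda_2 = 0.2679 is strictly positive, so the graph is connected. The eigenvalues sum to 10, which equals trace(L) = 2|E|.

0.2679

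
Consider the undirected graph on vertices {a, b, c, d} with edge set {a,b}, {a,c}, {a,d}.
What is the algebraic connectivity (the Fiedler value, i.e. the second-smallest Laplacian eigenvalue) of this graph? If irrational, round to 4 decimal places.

With the vertex order [a, b, c, d], the degrees are [3, 1, 1, 1], giving D = diag(3, 1, 1, 1) and L = D - A. The sorted Laplacian eigenvalues are [0, 1, 1, 4]; the algebraic connectivity is the second entry, 1. There is one zero in the spectrum, matching the 1 component.

1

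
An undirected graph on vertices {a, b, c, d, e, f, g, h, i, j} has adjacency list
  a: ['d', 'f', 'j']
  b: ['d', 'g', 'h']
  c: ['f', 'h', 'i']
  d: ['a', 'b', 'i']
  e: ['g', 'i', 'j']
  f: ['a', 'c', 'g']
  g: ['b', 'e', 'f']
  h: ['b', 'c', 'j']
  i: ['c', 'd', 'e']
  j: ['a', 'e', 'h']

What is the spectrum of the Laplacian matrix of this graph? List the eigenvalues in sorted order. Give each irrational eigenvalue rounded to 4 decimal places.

[0, 2, 2, 2, 2, 2, 5, 5, 5, 5]

Each diagonal entry of L is the vertex degree and each off-diagonal entry is -1 where an edge is present, 0 otherwise; in the order [a, b, c, d, e, f, g, h, i, j] the diagonal is [3, 3, 3, 3, 3, 3, 3, 3, 3, 3]. The multiplicity of 0 as a Laplacian eigenvalue equals the number of connected components. The eigenvalues sum to 30, which equals trace(L) = 2|E|. There is one zero in the spectrum, matching the 1 component.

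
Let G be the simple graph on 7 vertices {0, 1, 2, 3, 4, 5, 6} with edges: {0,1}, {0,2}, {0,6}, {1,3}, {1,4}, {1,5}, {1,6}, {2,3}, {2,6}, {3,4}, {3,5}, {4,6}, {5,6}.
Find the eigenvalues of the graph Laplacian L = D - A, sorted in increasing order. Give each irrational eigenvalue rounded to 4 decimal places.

[0, 2.2243, 3, 3.4108, 4.7237, 6, 6.6412]

With the vertex order [0, 1, 2, 3, 4, 5, 6], the degrees are [3, 5, 3, 4, 3, 3, 5], giving D = diag(3, 5, 3, 4, 3, 3, 5) and L = D - A. Diagonalising L (or applying a numerical eigensolver to the 7x7 matrix) gives the spectrum above. There is one zero in the spectrum, matching the 1 component. The largest eigenvalue, 6.6412, is at most the vertex count 7.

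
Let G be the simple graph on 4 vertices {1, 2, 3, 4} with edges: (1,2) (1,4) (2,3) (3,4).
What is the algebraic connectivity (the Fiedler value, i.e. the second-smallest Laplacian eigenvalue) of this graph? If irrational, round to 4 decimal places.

2

Reading degrees in the order [1, 2, 3, 4] gives [2, 2, 2, 2]; set D = diag(2, 2, 2, 2) and form L = D - A. The smallest Laplacian eigenvalue is always 0. The next one, lambda_2 = 2, measures how hard the graph is to disconnect: larger values mean better connectivity. There is one zero in the spectrum, matching the 1 component. The largest eigenvalue, 4, is at most the vertex count 4.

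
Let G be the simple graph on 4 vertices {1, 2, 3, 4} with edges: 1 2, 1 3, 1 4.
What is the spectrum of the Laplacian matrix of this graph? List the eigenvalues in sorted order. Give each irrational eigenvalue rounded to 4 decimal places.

[0, 1, 1, 4]

With the vertex order [1, 2, 3, 4], the degrees are [3, 1, 1, 1], giving D = diag(3, 1, 1, 1) and L = D - A. L is symmetric positive semidefinite, so every eigenvalue is real and nonnegative. By the matrix-tree theorem the graph has (1/4) * product of the nonzero eigenvalues = 1 spanning tree.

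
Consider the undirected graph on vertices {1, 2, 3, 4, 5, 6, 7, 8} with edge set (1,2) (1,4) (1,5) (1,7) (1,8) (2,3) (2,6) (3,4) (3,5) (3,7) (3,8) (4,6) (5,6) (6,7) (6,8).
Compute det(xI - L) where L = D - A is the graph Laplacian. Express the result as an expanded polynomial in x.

Reading degrees in the order [1, 2, 3, 4, 5, 6, 7, 8] gives [5, 3, 5, 3, 3, 5, 3, 3]; set D = diag(5, 3, 5, 3, 3, 5, 3, 3) and form L = D - A. The eigenvalues of L are [0, 3, 3, 3, 3, 5, 5, 8]; the characteristic polynomial is the product of (x - lambda_i), which multiplies out to x^8 - 30x^7 + 375x^6 - 2540x^5 + 10095x^4 - 23598x^3 + 30105x^2 - 16200x. The coefficient of x^7 equals -trace(L) = -30, matching the sum of degrees. The eigenvalues sum to 30, which equals trace(L) = 2|E|. The largest eigenvalue, 8, is at most the vertex count 8.

x^8 - 30x^7 + 375x^6 - 2540x^5 + 10095x^4 - 23598x^3 + 30105x^2 - 16200x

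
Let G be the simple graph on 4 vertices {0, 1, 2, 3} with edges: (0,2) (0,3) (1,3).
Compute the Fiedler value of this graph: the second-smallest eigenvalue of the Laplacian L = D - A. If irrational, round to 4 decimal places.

Reading degrees in the order [0, 1, 2, 3] gives [2, 1, 1, 2]; set D = diag(2, 1, 1, 2) and form L = D - A. The sorted Laplacian eigenvalues are [0, 0.5858, 2, 3.4142]; the algebraic connectivity is the second entry, 0.5858. The largest eigenvalue, 3.4142, is at most the vertex count 4. The eigenvalues sum to 6, which equals trace(L) = 2|E|.

0.5858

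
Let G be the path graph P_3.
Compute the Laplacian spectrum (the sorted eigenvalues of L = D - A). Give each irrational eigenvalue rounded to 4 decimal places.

[0, 1, 3]

The graph has 3 vertices and degree multiset [2, 1, 1]; D is the diagonal matrix of degrees and L = D - A. Since every row of L sums to 0, the all-ones vector is in the kernel and 0 is an eigenvalue. The eigenvalues sum to 4, which equals trace(L) = 2|E|. The largest eigenvalue, 3, is at most the vertex count 3.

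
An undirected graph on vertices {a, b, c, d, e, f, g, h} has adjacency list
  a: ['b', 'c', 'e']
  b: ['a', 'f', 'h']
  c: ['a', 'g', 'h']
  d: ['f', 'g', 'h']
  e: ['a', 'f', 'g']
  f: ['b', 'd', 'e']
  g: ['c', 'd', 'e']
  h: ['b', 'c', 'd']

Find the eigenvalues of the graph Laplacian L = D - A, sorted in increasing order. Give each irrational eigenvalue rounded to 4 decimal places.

[0, 2, 2, 2, 4, 4, 4, 6]

Reading degrees in the order [a, b, c, d, e, f, g, h] gives [3, 3, 3, 3, 3, 3, 3, 3]; set D = diag(3, 3, 3, 3, 3, 3, 3, 3) and form L = D - A. The multiplicity of 0 as a Laplacian eigenvalue equals the number of connected components.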